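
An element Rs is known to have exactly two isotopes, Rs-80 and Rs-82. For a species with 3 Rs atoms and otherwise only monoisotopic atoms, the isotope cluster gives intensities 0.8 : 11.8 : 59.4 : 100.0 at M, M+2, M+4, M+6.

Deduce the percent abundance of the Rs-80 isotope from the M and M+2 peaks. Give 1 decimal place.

Let p = fractional abundance of Rs-80. I(M+2)/I(M) = [C(3,1)·p^2·(1−p)] / p^3 = 3·(1−p)/p = 11.8/0.8 = 14.7500
(1−p)/p = 14.7500/3 = 4.9167  ⇒  p = 1/(1 + 4.9167) = 0.1690
Rs-80: 16.9%, Rs-82: 83.1%.

16.9%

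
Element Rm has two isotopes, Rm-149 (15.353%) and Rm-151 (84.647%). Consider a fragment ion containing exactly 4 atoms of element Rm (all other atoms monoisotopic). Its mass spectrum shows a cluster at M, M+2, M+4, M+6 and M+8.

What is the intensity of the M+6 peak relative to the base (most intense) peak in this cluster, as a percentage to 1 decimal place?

Term probabilities: M 0.0006, M+2 0.0123, M+4 0.1013, M+6 0.3725, M+8 0.5134. Base peak = M+8.
P(M+8) = C(4,4) × 0.15353^0 × 0.84647^4 = 1 × 1.0000 × 0.51338867 = 0.513389 (base)
P(M+6) = C(4,3) × 0.15353^1 × 0.84647^3 = 4 × 0.15353 × 0.60650546 = 0.372467
Relative intensity = 0.372467 / 0.513389 × 100 = 72.6

72.6%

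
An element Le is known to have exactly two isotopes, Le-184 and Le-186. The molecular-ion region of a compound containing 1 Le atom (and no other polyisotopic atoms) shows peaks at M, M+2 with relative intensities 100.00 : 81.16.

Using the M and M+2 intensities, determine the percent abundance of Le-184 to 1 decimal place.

55.2%

Let p = fractional abundance of Le-184. I(M+2)/I(M) = [C(1,1)·p^0·(1−p)] / p^1 = 1·(1−p)/p = 81.16/100.00 = 0.8116
(1−p)/p = 0.8116/1 = 0.8116  ⇒  p = 1/(1 + 0.8116) = 0.5520
Le-184: 55.2%, Le-186: 44.8%.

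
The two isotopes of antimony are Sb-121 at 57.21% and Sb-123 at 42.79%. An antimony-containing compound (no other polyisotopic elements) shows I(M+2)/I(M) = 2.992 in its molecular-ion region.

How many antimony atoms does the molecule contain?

With n Sb atoms, P(M+2)/P(M) = C(n,1)·p^(n−1)q / p^n = n·q/p = n · 0.4279/0.5721.
n = 2.992 × 0.5721/0.4279 = 4.00 ≈ 4

4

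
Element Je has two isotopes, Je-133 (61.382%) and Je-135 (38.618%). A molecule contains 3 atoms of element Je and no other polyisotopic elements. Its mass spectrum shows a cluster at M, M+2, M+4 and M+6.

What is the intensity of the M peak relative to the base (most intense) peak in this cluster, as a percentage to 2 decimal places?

52.98%

Binomial terms of (0.61382 + 0.38618)^3: M 0.2313, M+2 0.4365, M+4 0.2746, M+6 0.0576 → M+2 is the base peak.
P(M+2) = C(3,1) × 0.61382^2 × 0.38618^1 = 3 × 0.37677499 × 0.38618 = 0.436509 (base)
P(M) = C(3,0) × 0.61382^3 × 0.38618^0 = 1 × 0.23127203 × 1.0000 = 0.231272
Relative intensity = 0.231272 / 0.436509 × 100 = 52.98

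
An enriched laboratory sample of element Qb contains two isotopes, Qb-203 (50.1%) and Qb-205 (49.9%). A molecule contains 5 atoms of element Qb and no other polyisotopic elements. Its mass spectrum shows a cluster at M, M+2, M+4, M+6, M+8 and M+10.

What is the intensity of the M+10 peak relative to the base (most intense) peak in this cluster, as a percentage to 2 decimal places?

9.88%

Term probabilities: M 0.0316, M+2 0.1572, M+4 0.3131, M+6 0.3119, M+8 0.1553, M+10 0.0309. Base peak = M+4.
P(M+4) = C(5,2) × 0.501^3 × 0.499^2 = 10 × 0.1257515 × 0.249001 = 0.313122 (base)
P(M+10) = C(5,5) × 0.501^0 × 0.499^5 = 1 × 1.0000 × 0.03093875 = 0.030939
Relative intensity = 0.030939 / 0.313122 × 100 = 9.88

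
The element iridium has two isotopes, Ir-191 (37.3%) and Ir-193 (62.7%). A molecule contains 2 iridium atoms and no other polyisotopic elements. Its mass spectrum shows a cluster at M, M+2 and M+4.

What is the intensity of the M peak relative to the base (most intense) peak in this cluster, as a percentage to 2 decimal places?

Term probabilities: M 0.1391, M+2 0.4677, M+4 0.3931. Base peak = M+2.
P(M+2) = C(2,1) × 0.373^1 × 0.627^1 = 2 × 0.3730 × 0.6270 = 0.467742 (base)
P(M) = C(2,0) × 0.373^2 × 0.627^0 = 1 × 0.139129 × 1.0000 = 0.139129
Relative intensity = 0.139129 / 0.467742 × 100 = 29.74

29.74%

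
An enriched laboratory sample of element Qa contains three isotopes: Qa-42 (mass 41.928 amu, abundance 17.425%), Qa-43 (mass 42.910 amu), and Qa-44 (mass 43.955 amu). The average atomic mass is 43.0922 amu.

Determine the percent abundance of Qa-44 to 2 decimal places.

Let x and y be the fractions of Qa-43 and Qa-44. Then x + y = 1 − 0.17425 = 0.82575 and 42.910x + 43.955y = 43.0922 − 0.17425×41.928 = 35.786246.
Substituting: 42.910x + 43.955(0.82575 − x) = 35.786246
(42.910 − 43.955)x = -0.50959525  ⇒  x = 0.48765, y = 0.33810
Qa-43: 48.77%, Qa-44: 33.81%.

33.81%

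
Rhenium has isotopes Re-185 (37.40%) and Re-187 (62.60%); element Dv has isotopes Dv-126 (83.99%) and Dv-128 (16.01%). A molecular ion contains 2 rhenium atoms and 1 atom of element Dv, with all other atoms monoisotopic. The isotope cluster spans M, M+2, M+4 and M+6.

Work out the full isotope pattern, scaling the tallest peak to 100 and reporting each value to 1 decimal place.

Rhenium pattern (n=2): 0.139876 : 0.468248 : 0.391876
Element Dv pattern (n=1): 0.8399 : 0.1601
Convolve the two distributions (both contribute in 2-u steps):
  M: 0.139876×0.8399 = 0.117482
  M+2: 0.139876×0.1601 + 0.468248×0.8399 = 0.415676
  M+4: 0.468248×0.1601 + 0.391876×0.8399 = 0.404103
  M+6: 0.391876×0.1601 = 0.062739
Scale to base peak (0.415676) = 100: 28.3 : 100.0 : 97.2 : 15.1

28.3 : 100.0 : 97.2 : 15.1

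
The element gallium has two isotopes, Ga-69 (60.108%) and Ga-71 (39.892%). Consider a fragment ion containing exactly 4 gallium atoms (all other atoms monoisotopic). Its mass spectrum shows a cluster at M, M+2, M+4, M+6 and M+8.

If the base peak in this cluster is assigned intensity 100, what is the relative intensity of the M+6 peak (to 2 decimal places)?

Binomial terms of (0.60108 + 0.39892)^4: M 0.1305, M+2 0.3465, M+4 0.3450, M+6 0.1526, M+8 0.0253 → M+2 is the base peak.
P(M+2) = C(4,1) × 0.60108^3 × 0.39892^1 = 4 × 0.2171685 × 0.39892 = 0.346531 (base)
P(M+6) = C(4,3) × 0.60108^1 × 0.39892^3 = 4 × 0.60108 × 0.063483 = 0.152633
Relative intensity = 0.152633 / 0.346531 × 100 = 44.05

44.05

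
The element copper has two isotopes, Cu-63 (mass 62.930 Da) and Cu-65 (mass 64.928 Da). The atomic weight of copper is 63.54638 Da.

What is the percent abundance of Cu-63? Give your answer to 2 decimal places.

69.15%

Writing the weighted mean with unknown fraction x of Cu-63:
62.930·x + 64.928·(1 − x) = 63.54638
(62.930 − 64.928)·x = 63.54638 − 64.928
x = -1.38162 / -1.998 = 0.69150 → 69.15% Cu-63, 30.85% Cu-65.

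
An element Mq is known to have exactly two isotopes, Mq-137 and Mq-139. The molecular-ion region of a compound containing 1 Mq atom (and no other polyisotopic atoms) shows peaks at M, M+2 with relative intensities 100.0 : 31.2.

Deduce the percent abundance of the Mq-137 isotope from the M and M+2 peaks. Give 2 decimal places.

Write p for the Mq-137 fraction. I(M+2)/I(M) = [C(1,1)·p^0·(1−p)] / p^1 = 1·(1−p)/p = 31.2/100.0 = 0.3120
(1−p)/p = 0.3120/1 = 0.3120  ⇒  p = 1/(1 + 0.3120) = 0.7622
Mq-137: 76.22%, Mq-139: 23.78%.

76.22%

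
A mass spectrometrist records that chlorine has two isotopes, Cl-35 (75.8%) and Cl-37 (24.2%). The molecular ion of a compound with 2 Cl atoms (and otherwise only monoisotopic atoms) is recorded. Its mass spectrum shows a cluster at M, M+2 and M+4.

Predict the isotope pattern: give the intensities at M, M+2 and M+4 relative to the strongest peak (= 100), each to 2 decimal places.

Expanding (0.758 + 0.242)^2:
P(M) = 0.758^2 = 0.574564
P(M+2) = 2 × 0.758^1 × 0.242^1 = 0.366872
P(M+4) = 0.242^2 = 0.058564
The M peak is largest (0.574564); scaling to 100 gives 100.00 : 63.85 : 10.19.

100.00 : 63.85 : 10.19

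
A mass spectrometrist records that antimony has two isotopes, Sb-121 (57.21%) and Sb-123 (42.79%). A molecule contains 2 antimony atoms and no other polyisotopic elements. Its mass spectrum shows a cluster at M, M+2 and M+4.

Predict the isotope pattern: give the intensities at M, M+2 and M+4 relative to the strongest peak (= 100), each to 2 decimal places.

66.85 : 100.00 : 37.40

The 2 Sb atoms are independent, so intensities follow the terms of (0.5721 + 0.4279)^2.
P(M) = 0.5721^2 = 0.327298
P(M+2) = 2 × 0.5721^1 × 0.4279^1 = 0.489603
P(M+4) = 0.4279^2 = 0.183098
The M+2 peak is largest (0.489603); scaling to 100 gives 66.85 : 100.00 : 37.40.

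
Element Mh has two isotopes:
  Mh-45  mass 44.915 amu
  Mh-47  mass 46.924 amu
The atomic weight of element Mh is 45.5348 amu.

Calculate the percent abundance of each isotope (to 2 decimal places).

Mh-45: 69.15%, Mh-47: 30.85%

With x = fraction of Mh-45 (so Mh-47 is 1 − x):
44.915·x + 46.924·(1 − x) = 45.5348
(44.915 − 46.924)·x = 45.5348 − 46.924
x = -1.3892 / -2.009 = 0.69149 → 69.15% Mh-45, 30.85% Mh-47.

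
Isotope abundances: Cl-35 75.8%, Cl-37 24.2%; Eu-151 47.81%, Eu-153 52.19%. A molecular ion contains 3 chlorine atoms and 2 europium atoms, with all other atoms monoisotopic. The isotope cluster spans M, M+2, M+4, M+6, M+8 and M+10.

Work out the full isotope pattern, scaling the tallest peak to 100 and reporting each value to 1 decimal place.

27.9 : 87.5 : 100.0 : 51.3 : 12.1 : 1.1

Chlorine pattern (n=3): 0.43551951 : 0.41713346 : 0.13317454 : 0.01417249
Europium pattern (n=2): 0.22857961 : 0.49904078 : 0.27237961
Convolve the two distributions (both contribute in 2-u steps):
  M: 0.43551951×0.22857961 = 0.099551
  M+2: 0.43551951×0.49904078 + 0.41713346×0.22857961 = 0.312690
  M+4: 0.43551951×0.27237961 + 0.41713346×0.49904078 + 0.13317454×0.22857961 = 0.357234
  M+6: 0.41713346×0.27237961 + 0.13317454×0.49904078 + 0.01417249×0.22857961 = 0.183318
  M+8: 0.13317454×0.27237961 + 0.01417249×0.49904078 = 0.043347
  M+10: 0.01417249×0.27237961 = 0.003860
Scale to base peak (0.357234) = 100: 27.9 : 87.5 : 100.0 : 51.3 : 12.1 : 1.1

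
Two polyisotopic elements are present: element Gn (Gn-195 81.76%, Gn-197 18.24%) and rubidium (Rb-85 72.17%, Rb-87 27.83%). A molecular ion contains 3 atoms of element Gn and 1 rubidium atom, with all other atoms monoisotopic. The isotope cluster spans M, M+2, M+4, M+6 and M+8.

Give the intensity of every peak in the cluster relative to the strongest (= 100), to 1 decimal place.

Element Gn pattern (n=3): 0.54654088 : 0.36578665 : 0.08160407 : 0.0060684
Rubidium pattern (n=1): 0.7217 : 0.2783
Convolve the two distributions (both contribute in 2-u steps):
  M: 0.54654088×0.7217 = 0.394439
  M+2: 0.54654088×0.2783 + 0.36578665×0.7217 = 0.416091
  M+4: 0.36578665×0.2783 + 0.08160407×0.7217 = 0.160692
  M+6: 0.08160407×0.2783 + 0.0060684×0.7217 = 0.027090
  M+8: 0.0060684×0.2783 = 0.001689
Scale to base peak (0.416091) = 100: 94.8 : 100.0 : 38.6 : 6.5 : 0.4

94.8 : 100.0 : 38.6 : 6.5 : 0.4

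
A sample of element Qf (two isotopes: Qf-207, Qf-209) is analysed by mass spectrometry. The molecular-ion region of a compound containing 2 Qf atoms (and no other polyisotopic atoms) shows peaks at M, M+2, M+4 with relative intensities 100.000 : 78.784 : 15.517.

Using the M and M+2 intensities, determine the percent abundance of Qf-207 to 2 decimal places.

71.74%

Write p for the Qf-207 fraction. I(M+2)/I(M) = [C(2,1)·p^1·(1−p)] / p^2 = 2·(1−p)/p = 78.784/100.000 = 0.7878
(1−p)/p = 0.7878/2 = 0.3939  ⇒  p = 1/(1 + 0.3939) = 0.7174
Qf-207: 71.74%, Qf-209: 28.26%.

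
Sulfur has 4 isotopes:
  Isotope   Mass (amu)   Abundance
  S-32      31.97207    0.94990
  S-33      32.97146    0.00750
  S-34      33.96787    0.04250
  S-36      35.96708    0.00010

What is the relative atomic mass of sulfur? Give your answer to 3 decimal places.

32.065 amu

Average mass = Σ (abundance × isotope mass) = 0.94990 × 31.97207 + 0.00750 × 32.97146 + 0.04250 × 33.96787 + 0.00010 × 35.96708
= 30.370269 + 0.247286 + 1.443634 + 0.003597 = 32.064786 amu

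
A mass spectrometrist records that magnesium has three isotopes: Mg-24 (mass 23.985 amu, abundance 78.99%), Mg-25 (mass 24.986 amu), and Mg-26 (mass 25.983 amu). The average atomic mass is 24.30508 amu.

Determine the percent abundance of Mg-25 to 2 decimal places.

Let x and y be the fractions of Mg-25 and Mg-26. Then x + y = 1 − 0.7899 = 0.2101 and 24.986x + 25.983y = 24.30508 − 0.7899×23.985 = 5.3593285.
Substituting: 24.986x + 25.983(0.2101 − x) = 5.3593285
(24.986 − 25.983)x = -0.0996998  ⇒  x = 0.10000, y = 0.11010
Mg-25: 10.00%, Mg-26: 11.01%.

10.00%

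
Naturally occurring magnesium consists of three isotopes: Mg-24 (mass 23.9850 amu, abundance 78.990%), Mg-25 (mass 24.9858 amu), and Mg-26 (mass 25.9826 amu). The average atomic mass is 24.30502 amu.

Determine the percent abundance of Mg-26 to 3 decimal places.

The remaining 21.010% is split between Mg-25 (fraction x) and Mg-26 (fraction 0.21010 − x).
Substituting: 24.9858x + 25.9826(0.21010 − x) = 5.3592685
(24.9858 − 25.9826)x = -0.09967576  ⇒  x = 0.10000, y = 0.11010
Mg-25: 10.000%, Mg-26: 11.010%.

11.010%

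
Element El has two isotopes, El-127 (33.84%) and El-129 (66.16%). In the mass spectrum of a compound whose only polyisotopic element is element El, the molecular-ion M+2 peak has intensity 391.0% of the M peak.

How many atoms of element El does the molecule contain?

The M+2/M ratio from n El atoms is n · q/p = n · 0.6616/0.3384.
n = 3.910 × 0.3384/0.6616 = 2.00 ≈ 2

2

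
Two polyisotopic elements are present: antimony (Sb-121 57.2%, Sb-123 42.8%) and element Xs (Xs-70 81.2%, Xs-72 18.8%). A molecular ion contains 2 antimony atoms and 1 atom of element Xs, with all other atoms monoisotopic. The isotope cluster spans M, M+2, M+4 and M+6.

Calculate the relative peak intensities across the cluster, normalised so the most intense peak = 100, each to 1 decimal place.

57.9 : 100.0 : 52.5 : 7.5

Antimony pattern (n=2): 0.327184 : 0.489632 : 0.183184
Element Xs pattern (n=1): 0.8120 : 0.1880
Convolve the two distributions (both contribute in 2-u steps):
  M: 0.327184×0.8120 = 0.265673
  M+2: 0.327184×0.1880 + 0.489632×0.8120 = 0.459092
  M+4: 0.489632×0.1880 + 0.183184×0.8120 = 0.240796
  M+6: 0.183184×0.1880 = 0.034439
Scale to base peak (0.459092) = 100: 57.9 : 100.0 : 52.5 : 7.5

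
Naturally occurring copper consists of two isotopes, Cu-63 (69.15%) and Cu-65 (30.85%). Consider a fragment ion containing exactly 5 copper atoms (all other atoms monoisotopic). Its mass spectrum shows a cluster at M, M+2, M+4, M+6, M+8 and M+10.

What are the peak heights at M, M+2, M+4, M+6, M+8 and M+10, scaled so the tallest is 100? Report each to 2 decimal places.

44.83 : 100.00 : 89.23 : 39.81 : 8.88 : 0.79

Expanding (0.6915 + 0.3085)^5:
P(M) = 0.6915^5 = 0.158111
P(M+2) = 5 × 0.6915^4 × 0.3085^1 = 0.352691
P(M+4) = 10 × 0.6915^3 × 0.3085^2 = 0.314693
P(M+6) = 10 × 0.6915^2 × 0.3085^3 = 0.140394
P(M+8) = 5 × 0.6915^1 × 0.3085^4 = 0.031317
P(M+10) = 0.3085^5 = 0.002794
The M+2 peak is largest (0.352691); scaling to 100 gives 44.83 : 100.00 : 89.23 : 39.81 : 8.88 : 0.79.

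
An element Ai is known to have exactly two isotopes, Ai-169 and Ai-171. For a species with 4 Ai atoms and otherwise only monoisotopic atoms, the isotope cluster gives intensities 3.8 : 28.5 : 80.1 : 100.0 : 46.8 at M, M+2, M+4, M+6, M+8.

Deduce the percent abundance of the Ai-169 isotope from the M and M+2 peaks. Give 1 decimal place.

34.8%

Let p = fractional abundance of Ai-169. I(M+2)/I(M) = [C(4,1)·p^3·(1−p)] / p^4 = 4·(1−p)/p = 28.5/3.8 = 7.5000
(1−p)/p = 7.5000/4 = 1.8750  ⇒  p = 1/(1 + 1.8750) = 0.3478
Ai-169: 34.8%, Ai-171: 65.2%.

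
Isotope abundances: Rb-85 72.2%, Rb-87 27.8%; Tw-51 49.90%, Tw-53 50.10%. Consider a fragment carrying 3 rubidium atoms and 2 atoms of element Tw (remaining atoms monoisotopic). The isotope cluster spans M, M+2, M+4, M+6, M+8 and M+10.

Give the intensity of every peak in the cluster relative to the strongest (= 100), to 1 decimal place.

26.5 : 83.9 : 100.0 : 56.1 : 14.9 : 1.5

Rubidium pattern (n=3): 0.37636705 : 0.43475086 : 0.16739714 : 0.02148495
Element Tw pattern (n=2): 0.249001 : 0.499998 : 0.251001
Convolve the two distributions (both contribute in 2-u steps):
  M: 0.37636705×0.249001 = 0.093716
  M+2: 0.37636705×0.499998 + 0.43475086×0.249001 = 0.296436
  M+4: 0.37636705×0.251001 + 0.43475086×0.499998 + 0.16739714×0.249001 = 0.353525
  M+6: 0.43475086×0.251001 + 0.16739714×0.499998 + 0.02148495×0.249001 = 0.198171
  M+8: 0.16739714×0.251001 + 0.02148495×0.499998 = 0.052759
  M+10: 0.02148495×0.251001 = 0.005393
Scale to base peak (0.353525) = 100: 26.5 : 83.9 : 100.0 : 56.1 : 14.9 : 1.5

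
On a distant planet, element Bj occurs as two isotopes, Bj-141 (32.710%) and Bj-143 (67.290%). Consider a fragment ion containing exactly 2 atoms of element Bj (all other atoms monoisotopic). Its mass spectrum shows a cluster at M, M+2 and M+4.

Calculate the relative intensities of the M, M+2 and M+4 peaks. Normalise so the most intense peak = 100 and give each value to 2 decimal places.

23.63 : 97.22 : 100.00

The 2 Bj atoms are independent, so intensities follow the terms of (0.32710 + 0.67290)^2.
P(M) = 0.32710^2 = 0.106994
P(M+2) = 2 × 0.32710^1 × 0.67290^1 = 0.440211
P(M+4) = 0.67290^2 = 0.452794
The M+4 peak is largest (0.452794); scaling to 100 gives 23.63 : 97.22 : 100.00.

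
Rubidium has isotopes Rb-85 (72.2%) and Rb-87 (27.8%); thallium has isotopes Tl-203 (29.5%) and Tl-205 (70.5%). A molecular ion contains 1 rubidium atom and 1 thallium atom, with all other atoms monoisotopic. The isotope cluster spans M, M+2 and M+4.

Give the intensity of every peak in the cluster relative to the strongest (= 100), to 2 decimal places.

36.04 : 100.00 : 33.16

Rubidium pattern (n=1): 0.7220 : 0.2780
Thallium pattern (n=1): 0.2950 : 0.7050
Convolve the two distributions (both contribute in 2-u steps):
  M: 0.7220×0.2950 = 0.212990
  M+2: 0.7220×0.7050 + 0.2780×0.2950 = 0.591020
  M+4: 0.2780×0.7050 = 0.195990
Scale to base peak (0.591020) = 100: 36.04 : 100.00 : 33.16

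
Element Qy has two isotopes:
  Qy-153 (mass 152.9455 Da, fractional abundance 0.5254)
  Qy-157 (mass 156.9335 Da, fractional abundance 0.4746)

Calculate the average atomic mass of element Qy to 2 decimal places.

Average mass = Σ (abundance × isotope mass) = 0.5254 × 152.9455 + 0.4746 × 156.9335
= 80.35757 + 74.48064 = 154.83821 Da

154.84 Da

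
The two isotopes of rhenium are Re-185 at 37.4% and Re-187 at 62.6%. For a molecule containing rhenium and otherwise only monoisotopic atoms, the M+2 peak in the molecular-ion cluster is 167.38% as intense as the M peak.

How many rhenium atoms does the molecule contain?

For n independent Re atoms, I(M+2)/I(M) = n · (abundance Re-187) / (abundance Re-185) = n · 0.626/0.374.
n = 1.6738 × 0.374/0.626 = 1.00 ≈ 1

1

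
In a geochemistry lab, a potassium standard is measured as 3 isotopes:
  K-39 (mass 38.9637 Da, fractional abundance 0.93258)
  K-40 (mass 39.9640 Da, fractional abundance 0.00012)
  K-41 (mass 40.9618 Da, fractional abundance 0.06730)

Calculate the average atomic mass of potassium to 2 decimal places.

39.10 Da

Weight each isotope mass by its fractional abundance: 0.93258 × 38.9637 + 0.00012 × 39.9640 + 0.06730 × 40.9618
= 36.33677 + 0.00480 + 2.75673 = 39.09830 Da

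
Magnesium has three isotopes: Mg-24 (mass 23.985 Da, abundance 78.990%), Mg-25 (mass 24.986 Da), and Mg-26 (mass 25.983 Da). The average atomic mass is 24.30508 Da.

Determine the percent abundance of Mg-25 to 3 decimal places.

Let x and y be the fractions of Mg-25 and Mg-26. Then x + y = 1 − 0.78990 = 0.21010 and 24.986x + 25.983y = 24.30508 − 0.78990×23.985 = 5.3593285.
Substituting: 24.986x + 25.983(0.21010 − x) = 5.3593285
(24.986 − 25.983)x = -0.0996998  ⇒  x = 0.10000, y = 0.11010
Mg-25: 10.000%, Mg-26: 11.010%.

10.000%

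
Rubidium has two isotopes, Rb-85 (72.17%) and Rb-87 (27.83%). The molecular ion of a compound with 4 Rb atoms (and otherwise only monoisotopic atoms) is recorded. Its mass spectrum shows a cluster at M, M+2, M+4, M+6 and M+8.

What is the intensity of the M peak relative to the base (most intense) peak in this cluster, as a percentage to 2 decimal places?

64.83%

(0.7217 + 0.2783)^4 gives M 0.2713, M+2 0.4184, M+4 0.2420, M+6 0.0622, M+8 0.0060; the largest is M+2.
P(M+2) = C(4,1) × 0.7217^3 × 0.2783^1 = 4 × 0.37589809 × 0.2783 = 0.418450 (base)
P(M) = C(4,0) × 0.7217^4 × 0.2783^0 = 1 × 0.27128565 × 1.0000 = 0.271286
Relative intensity = 0.271286 / 0.418450 × 100 = 64.83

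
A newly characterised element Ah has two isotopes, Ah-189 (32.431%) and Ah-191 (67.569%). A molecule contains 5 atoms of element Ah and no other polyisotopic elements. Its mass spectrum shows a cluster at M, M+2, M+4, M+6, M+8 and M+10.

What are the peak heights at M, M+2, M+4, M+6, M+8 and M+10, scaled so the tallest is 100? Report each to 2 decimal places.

The 5 Ah atoms are independent, so intensities follow the terms of (0.32431 + 0.67569)^5.
P(M) = 0.32431^5 = 0.003588
P(M+2) = 5 × 0.32431^4 × 0.67569^1 = 0.037373
P(M+4) = 10 × 0.32431^3 × 0.67569^2 = 0.155731
P(M+6) = 10 × 0.32431^2 × 0.67569^3 = 0.324461
P(M+8) = 5 × 0.32431^1 × 0.67569^4 = 0.338003
P(M+10) = 0.67569^5 = 0.140844
The M+8 peak is largest (0.338003); scaling to 100 gives 1.06 : 11.06 : 46.07 : 95.99 : 100.00 : 41.67.

1.06 : 11.06 : 46.07 : 95.99 : 100.00 : 41.67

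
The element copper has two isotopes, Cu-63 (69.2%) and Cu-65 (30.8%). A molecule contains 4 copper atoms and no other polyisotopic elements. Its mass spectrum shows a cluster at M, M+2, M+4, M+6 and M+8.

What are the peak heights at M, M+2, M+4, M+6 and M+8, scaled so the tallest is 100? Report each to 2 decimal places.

56.17 : 100.00 : 66.76 : 19.81 : 2.20

Expanding (0.692 + 0.308)^4:
P(M) = 0.692^4 = 0.229311
P(M+2) = 4 × 0.692^3 × 0.308^1 = 0.408253
P(M+4) = 6 × 0.692^2 × 0.308^2 = 0.272562
P(M+6) = 4 × 0.692^1 × 0.308^3 = 0.080876
P(M+8) = 0.308^4 = 0.008999
The M+2 peak is largest (0.408253); scaling to 100 gives 56.17 : 100.00 : 66.76 : 19.81 : 2.20.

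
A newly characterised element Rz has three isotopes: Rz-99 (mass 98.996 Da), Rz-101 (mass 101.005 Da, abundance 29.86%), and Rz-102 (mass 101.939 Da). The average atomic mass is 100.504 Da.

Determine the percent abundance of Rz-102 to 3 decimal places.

30.857%

Let x and y be the fractions of Rz-99 and Rz-102. Then x + y = 1 − 0.2986 = 0.7014 and 98.996x + 101.939y = 100.504 − 0.2986×101.005 = 70.343907.
Substituting: 98.996x + 101.939(0.7014 − x) = 70.343907
(98.996 − 101.939)x = -1.1561076  ⇒  x = 0.39283, y = 0.30857
Rz-99: 39.283%, Rz-102: 30.857%.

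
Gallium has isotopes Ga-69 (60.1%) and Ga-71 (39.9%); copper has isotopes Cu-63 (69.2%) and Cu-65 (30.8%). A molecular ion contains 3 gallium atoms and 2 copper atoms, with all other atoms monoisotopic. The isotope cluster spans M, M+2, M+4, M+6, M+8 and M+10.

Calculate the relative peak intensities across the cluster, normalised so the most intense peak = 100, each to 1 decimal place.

30.4 : 87.5 : 100.0 : 56.6 : 15.9 : 1.8

Gallium pattern (n=3): 0.2170818 : 0.4323576 : 0.2870394 : 0.0635212
Copper pattern (n=2): 0.478864 : 0.426272 : 0.094864
Convolve the two distributions (both contribute in 2-u steps):
  M: 0.2170818×0.478864 = 0.103953
  M+2: 0.2170818×0.426272 + 0.4323576×0.478864 = 0.299576
  M+4: 0.2170818×0.094864 + 0.4323576×0.426272 + 0.2870394×0.478864 = 0.342348
  M+6: 0.4323576×0.094864 + 0.2870394×0.426272 + 0.0635212×0.478864 = 0.193790
  M+8: 0.2870394×0.094864 + 0.0635212×0.426272 = 0.054307
  M+10: 0.0635212×0.094864 = 0.006026
Scale to base peak (0.342348) = 100: 30.4 : 87.5 : 100.0 : 56.6 : 15.9 : 1.8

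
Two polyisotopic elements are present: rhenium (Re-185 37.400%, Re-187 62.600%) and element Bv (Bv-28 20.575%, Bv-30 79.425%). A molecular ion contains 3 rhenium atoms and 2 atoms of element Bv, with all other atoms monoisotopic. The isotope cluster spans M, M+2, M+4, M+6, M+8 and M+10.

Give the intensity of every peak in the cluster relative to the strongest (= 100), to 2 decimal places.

0.62 : 7.89 : 38.45 : 89.44 : 100.00 : 43.28

Rhenium pattern (n=3): 0.05231362 : 0.26268713 : 0.43968487 : 0.24531438
Element Bv pattern (n=2): 0.04233306 : 0.32683387 : 0.63083306
Convolve the two distributions (both contribute in 2-u steps):
  M: 0.05231362×0.04233306 = 0.002215
  M+2: 0.05231362×0.32683387 + 0.26268713×0.04233306 = 0.028218
  M+4: 0.05231362×0.63083306 + 0.26268713×0.32683387 + 0.43968487×0.04233306 = 0.137469
  M+6: 0.26268713×0.63083306 + 0.43968487×0.32683387 + 0.24531438×0.04233306 = 0.319801
  M+8: 0.43968487×0.63083306 + 0.24531438×0.32683387 = 0.357545
  M+10: 0.24531438×0.63083306 = 0.154752
Scale to base peak (0.357545) = 100: 0.62 : 7.89 : 38.45 : 89.44 : 100.00 : 43.28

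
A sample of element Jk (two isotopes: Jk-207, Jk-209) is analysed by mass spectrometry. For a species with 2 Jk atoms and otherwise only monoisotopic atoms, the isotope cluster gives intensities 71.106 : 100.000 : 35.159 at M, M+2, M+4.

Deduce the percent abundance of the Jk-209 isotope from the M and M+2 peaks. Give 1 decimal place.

Let p = fractional abundance of Jk-207. I(M+2)/I(M) = [C(2,1)·p^1·(1−p)] / p^2 = 2·(1−p)/p = 100.000/71.106 = 1.4064
(1−p)/p = 1.4064/2 = 0.7032  ⇒  p = 1/(1 + 0.7032) = 0.5871
Jk-207: 58.7%, Jk-209: 41.3%.

41.3%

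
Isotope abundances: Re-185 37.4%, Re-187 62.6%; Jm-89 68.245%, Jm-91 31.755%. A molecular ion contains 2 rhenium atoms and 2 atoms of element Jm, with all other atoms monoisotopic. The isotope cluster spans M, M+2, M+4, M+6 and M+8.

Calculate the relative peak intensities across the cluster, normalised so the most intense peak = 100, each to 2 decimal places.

16.30 : 69.75 : 100.00 : 54.33 : 9.89

Rhenium pattern (n=2): 0.139876 : 0.468248 : 0.391876
Element Jm pattern (n=2): 0.465738 : 0.433424 : 0.100838
Convolve the two distributions (both contribute in 2-u steps):
  M: 0.139876×0.465738 = 0.065146
  M+2: 0.139876×0.433424 + 0.468248×0.465738 = 0.278707
  M+4: 0.139876×0.100838 + 0.468248×0.433424 + 0.391876×0.465738 = 0.399566
  M+6: 0.468248×0.100838 + 0.391876×0.433424 = 0.217066
  M+8: 0.391876×0.100838 = 0.039516
Scale to base peak (0.399566) = 100: 16.30 : 69.75 : 100.00 : 54.33 : 9.89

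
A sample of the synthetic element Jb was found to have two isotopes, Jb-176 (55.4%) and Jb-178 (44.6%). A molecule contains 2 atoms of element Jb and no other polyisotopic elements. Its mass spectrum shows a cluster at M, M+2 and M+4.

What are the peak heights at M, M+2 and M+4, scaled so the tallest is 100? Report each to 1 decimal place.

62.1 : 100.0 : 40.3

Expanding (0.554 + 0.446)^2:
P(M) = 0.554^2 = 0.306916
P(M+2) = 2 × 0.554^1 × 0.446^1 = 0.494168
P(M+4) = 0.446^2 = 0.198916
The M+2 peak is largest (0.494168); scaling to 100 gives 62.1 : 100.0 : 40.3.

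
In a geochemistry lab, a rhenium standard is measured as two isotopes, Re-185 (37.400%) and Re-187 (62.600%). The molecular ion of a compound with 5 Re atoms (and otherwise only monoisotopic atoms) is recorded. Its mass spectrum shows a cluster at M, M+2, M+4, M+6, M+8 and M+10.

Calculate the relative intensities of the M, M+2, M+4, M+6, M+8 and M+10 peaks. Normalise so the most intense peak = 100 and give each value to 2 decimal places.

Expanding (0.37400 + 0.62600)^5:
P(M) = 0.37400^5 = 0.007317
P(M+2) = 5 × 0.37400^4 × 0.62600^1 = 0.061239
P(M+4) = 10 × 0.37400^3 × 0.62600^2 = 0.205005
P(M+6) = 10 × 0.37400^2 × 0.62600^3 = 0.343136
P(M+8) = 5 × 0.37400^1 × 0.62600^4 = 0.287170
P(M+10) = 0.62600^5 = 0.096133
The M+6 peak is largest (0.343136); scaling to 100 gives 2.13 : 17.85 : 59.74 : 100.00 : 83.69 : 28.02.

2.13 : 17.85 : 59.74 : 100.00 : 83.69 : 28.02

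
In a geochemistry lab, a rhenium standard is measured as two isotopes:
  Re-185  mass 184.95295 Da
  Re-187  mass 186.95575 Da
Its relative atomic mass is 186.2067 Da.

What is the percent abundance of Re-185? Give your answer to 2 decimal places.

37.40%

Writing the weighted mean with unknown fraction x of Re-185:
184.95295·x + 186.95575·(1 − x) = 186.2067
(184.95295 − 186.95575)·x = 186.2067 − 186.95575
x = -0.74905 / -2.00280 = 0.37400 → 37.40% Re-185, 62.60% Re-187.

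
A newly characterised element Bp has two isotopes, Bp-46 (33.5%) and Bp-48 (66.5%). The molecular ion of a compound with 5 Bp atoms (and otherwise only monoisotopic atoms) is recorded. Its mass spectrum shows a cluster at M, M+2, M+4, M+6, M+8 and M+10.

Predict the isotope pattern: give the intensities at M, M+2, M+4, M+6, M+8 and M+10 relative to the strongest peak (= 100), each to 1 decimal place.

1.3 : 12.7 : 50.4 : 100.0 : 99.3 : 39.4

The 5 Bp atoms are independent, so intensities follow the terms of (0.335 + 0.665)^5.
P(M) = 0.335^5 = 0.004219
P(M+2) = 5 × 0.335^4 × 0.665^1 = 0.041877
P(M+4) = 10 × 0.335^3 × 0.665^2 = 0.166256
P(M+6) = 10 × 0.335^2 × 0.665^3 = 0.330031
P(M+8) = 5 × 0.335^1 × 0.665^4 = 0.327568
P(M+10) = 0.665^5 = 0.130049
The M+6 peak is largest (0.330031); scaling to 100 gives 1.3 : 12.7 : 50.4 : 100.0 : 99.3 : 39.4.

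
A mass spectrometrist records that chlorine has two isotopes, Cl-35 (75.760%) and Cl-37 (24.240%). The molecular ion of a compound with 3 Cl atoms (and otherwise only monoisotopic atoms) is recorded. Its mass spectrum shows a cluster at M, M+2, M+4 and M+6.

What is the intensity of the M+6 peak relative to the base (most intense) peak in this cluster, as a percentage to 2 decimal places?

Binomial terms of (0.75760 + 0.24240)^3: M 0.4348, M+2 0.4174, M+4 0.1335, M+6 0.0142 → M is the base peak.
P(M) = C(3,0) × 0.75760^3 × 0.24240^0 = 1 × 0.4348304 × 1.0000 = 0.434830 (base)
P(M+6) = C(3,3) × 0.75760^0 × 0.24240^3 = 1 × 1.0000 × 0.01424288 = 0.014243
Relative intensity = 0.014243 / 0.434830 × 100 = 3.28

3.28%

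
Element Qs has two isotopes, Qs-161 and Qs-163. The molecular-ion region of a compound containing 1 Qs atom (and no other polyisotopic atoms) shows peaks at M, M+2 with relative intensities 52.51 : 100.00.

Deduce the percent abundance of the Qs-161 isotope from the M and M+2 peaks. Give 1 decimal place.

34.4%

If p is the fraction of Qs that is Qs-161, then I(M+2)/I(M) = [C(1,1)·p^0·(1−p)] / p^1 = 1·(1−p)/p = 100.00/52.51 = 1.9044
(1−p)/p = 1.9044/1 = 1.9044  ⇒  p = 1/(1 + 1.9044) = 0.3443
Qs-161: 34.4%, Qs-163: 65.6%.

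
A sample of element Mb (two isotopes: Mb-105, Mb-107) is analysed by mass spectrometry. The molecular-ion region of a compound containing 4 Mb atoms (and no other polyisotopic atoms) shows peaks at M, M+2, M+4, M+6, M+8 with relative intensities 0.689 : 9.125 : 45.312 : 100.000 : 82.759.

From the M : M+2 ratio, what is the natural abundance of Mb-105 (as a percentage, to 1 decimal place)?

If p is the fraction of Mb that is Mb-105, then I(M+2)/I(M) = [C(4,1)·p^3·(1−p)] / p^4 = 4·(1−p)/p = 9.125/0.689 = 13.2438
(1−p)/p = 13.2438/4 = 3.3110  ⇒  p = 1/(1 + 3.3110) = 0.2320
Mb-105: 23.2%, Mb-107: 76.8%.

23.2%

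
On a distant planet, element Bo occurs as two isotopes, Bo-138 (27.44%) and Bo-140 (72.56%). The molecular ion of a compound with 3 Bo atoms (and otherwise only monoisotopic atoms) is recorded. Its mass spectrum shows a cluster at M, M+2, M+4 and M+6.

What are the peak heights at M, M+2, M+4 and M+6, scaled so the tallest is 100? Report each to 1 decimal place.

The 3 Bo atoms are independent, so intensities follow the terms of (0.2744 + 0.7256)^3.
P(M) = 0.2744^3 = 0.020661
P(M+2) = 3 × 0.2744^2 × 0.7256^1 = 0.163903
P(M+4) = 3 × 0.2744^1 × 0.7256^2 = 0.433411
P(M+6) = 0.7256^3 = 0.382025
The M+4 peak is largest (0.433411); scaling to 100 gives 4.8 : 37.8 : 100.0 : 88.1.

4.8 : 37.8 : 100.0 : 88.1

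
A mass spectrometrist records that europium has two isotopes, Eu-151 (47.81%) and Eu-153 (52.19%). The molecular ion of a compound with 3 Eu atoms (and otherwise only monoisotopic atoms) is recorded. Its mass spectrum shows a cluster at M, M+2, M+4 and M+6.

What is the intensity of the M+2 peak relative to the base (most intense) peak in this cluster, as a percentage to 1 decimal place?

91.6%

Binomial terms of (0.4781 + 0.5219)^3: M 0.1093, M+2 0.3579, M+4 0.3907, M+6 0.1422 → M+4 is the base peak.
P(M+4) = C(3,2) × 0.4781^1 × 0.5219^2 = 3 × 0.4781 × 0.27237961 = 0.390674 (base)
P(M+2) = C(3,1) × 0.4781^2 × 0.5219^1 = 3 × 0.22857961 × 0.5219 = 0.357887
Relative intensity = 0.357887 / 0.390674 × 100 = 91.6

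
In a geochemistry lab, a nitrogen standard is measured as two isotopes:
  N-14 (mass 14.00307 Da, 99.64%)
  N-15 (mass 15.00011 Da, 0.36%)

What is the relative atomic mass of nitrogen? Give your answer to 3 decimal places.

14.007 Da

Ar = Σ fᵢ·mᵢ = 0.9964 × 14.00307 + 0.0036 × 15.00011
= 13.952659 + 0.054000 = 14.006659 Da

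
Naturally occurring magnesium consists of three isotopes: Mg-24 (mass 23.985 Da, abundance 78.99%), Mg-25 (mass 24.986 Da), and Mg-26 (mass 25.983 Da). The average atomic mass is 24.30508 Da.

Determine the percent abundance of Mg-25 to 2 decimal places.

10.00%

Let x and y be the fractions of Mg-25 and Mg-26. Then x + y = 1 − 0.7899 = 0.2101 and 24.986x + 25.983y = 24.30508 − 0.7899×23.985 = 5.3593285.
Substituting: 24.986x + 25.983(0.2101 − x) = 5.3593285
(24.986 − 25.983)x = -0.0996998  ⇒  x = 0.10000, y = 0.11010
Mg-25: 10.00%, Mg-26: 11.01%.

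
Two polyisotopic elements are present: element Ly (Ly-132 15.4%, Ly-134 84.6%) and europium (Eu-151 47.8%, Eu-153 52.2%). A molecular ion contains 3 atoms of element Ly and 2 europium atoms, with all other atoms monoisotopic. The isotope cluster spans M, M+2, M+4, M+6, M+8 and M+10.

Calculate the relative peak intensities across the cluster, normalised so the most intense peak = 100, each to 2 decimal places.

Element Ly pattern (n=3): 0.00365226 : 0.06019121 : 0.33066079 : 0.60549574
Europium pattern (n=2): 0.228484 : 0.499032 : 0.272484
Convolve the two distributions (both contribute in 2-u steps):
  M: 0.00365226×0.228484 = 0.000834
  M+2: 0.00365226×0.499032 + 0.06019121×0.228484 = 0.015575
  M+4: 0.00365226×0.272484 + 0.06019121×0.499032 + 0.33066079×0.228484 = 0.106583
  M+6: 0.06019121×0.272484 + 0.33066079×0.499032 + 0.60549574×0.228484 = 0.319758
  M+8: 0.33066079×0.272484 + 0.60549574×0.499032 = 0.392262
  M+10: 0.60549574×0.272484 = 0.164988
Scale to base peak (0.392262) = 100: 0.21 : 3.97 : 27.17 : 81.52 : 100.00 : 42.06

0.21 : 3.97 : 27.17 : 81.52 : 100.00 : 42.06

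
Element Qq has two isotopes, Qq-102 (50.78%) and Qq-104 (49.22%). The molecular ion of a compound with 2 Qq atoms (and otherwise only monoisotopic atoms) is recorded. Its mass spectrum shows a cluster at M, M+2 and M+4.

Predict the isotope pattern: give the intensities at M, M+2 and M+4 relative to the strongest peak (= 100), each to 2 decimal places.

The 2 Qq atoms are independent, so intensities follow the terms of (0.5078 + 0.4922)^2.
P(M) = 0.5078^2 = 0.257861
P(M+2) = 2 × 0.5078^1 × 0.4922^1 = 0.499878
P(M+4) = 0.4922^2 = 0.242261
The M+2 peak is largest (0.499878); scaling to 100 gives 51.58 : 100.00 : 48.46.

51.58 : 100.00 : 48.46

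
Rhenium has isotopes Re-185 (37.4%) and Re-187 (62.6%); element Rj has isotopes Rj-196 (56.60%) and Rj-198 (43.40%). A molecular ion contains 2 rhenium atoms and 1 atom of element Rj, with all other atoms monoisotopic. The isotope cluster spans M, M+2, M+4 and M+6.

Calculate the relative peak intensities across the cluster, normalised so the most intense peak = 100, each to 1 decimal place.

18.6 : 76.6 : 100.0 : 40.0

Rhenium pattern (n=2): 0.139876 : 0.468248 : 0.391876
Element Rj pattern (n=1): 0.5660 : 0.4340
Convolve the two distributions (both contribute in 2-u steps):
  M: 0.139876×0.5660 = 0.079170
  M+2: 0.139876×0.4340 + 0.468248×0.5660 = 0.325735
  M+4: 0.468248×0.4340 + 0.391876×0.5660 = 0.425021
  M+6: 0.391876×0.4340 = 0.170074
Scale to base peak (0.425021) = 100: 18.6 : 76.6 : 100.0 : 40.0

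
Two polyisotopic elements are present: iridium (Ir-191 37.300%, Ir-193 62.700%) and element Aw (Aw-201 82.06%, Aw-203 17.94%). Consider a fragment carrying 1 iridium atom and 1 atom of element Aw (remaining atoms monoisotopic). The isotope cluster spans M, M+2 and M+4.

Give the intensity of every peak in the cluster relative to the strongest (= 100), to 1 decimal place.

52.6 : 100.0 : 19.3

Iridium pattern (n=1): 0.3730 : 0.6270
Element Aw pattern (n=1): 0.8206 : 0.1794
Convolve the two distributions (both contribute in 2-u steps):
  M: 0.3730×0.8206 = 0.306084
  M+2: 0.3730×0.1794 + 0.6270×0.8206 = 0.581432
  M+4: 0.6270×0.1794 = 0.112484
Scale to base peak (0.581432) = 100: 52.6 : 100.0 : 19.3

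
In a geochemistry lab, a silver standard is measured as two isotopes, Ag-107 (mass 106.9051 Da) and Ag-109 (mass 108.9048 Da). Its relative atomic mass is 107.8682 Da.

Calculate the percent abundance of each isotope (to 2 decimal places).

Ag-107: 51.84%, Ag-109: 48.16%

Let x be the fractional abundance of Ag-107; then Ag-109 has abundance 1 − x.
106.9051·x + 108.9048·(1 − x) = 107.8682
(106.9051 − 108.9048)·x = 107.8682 − 108.9048
x = -1.0366 / -1.9997 = 0.51838 → 51.84% Ag-107, 48.16% Ag-109.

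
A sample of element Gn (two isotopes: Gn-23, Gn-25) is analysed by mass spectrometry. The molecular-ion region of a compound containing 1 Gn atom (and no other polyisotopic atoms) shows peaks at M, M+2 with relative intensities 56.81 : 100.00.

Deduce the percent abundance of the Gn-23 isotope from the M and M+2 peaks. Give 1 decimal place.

Let p = fractional abundance of Gn-23. I(M+2)/I(M) = [C(1,1)·p^0·(1−p)] / p^1 = 1·(1−p)/p = 100.00/56.81 = 1.7603
(1−p)/p = 1.7603/1 = 1.7603  ⇒  p = 1/(1 + 1.7603) = 0.3623
Gn-23: 36.2%, Gn-25: 63.8%.

36.2%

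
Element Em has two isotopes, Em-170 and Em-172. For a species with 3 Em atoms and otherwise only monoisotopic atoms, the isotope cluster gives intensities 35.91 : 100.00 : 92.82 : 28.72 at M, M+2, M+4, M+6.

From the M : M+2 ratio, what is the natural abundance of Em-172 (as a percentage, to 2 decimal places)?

Write p for the Em-170 fraction. I(M+2)/I(M) = [C(3,1)·p^2·(1−p)] / p^3 = 3·(1−p)/p = 100.00/35.91 = 2.7847
(1−p)/p = 2.7847/3 = 0.9282  ⇒  p = 1/(1 + 0.9282) = 0.5186
Em-170: 51.86%, Em-172: 48.14%.

48.14%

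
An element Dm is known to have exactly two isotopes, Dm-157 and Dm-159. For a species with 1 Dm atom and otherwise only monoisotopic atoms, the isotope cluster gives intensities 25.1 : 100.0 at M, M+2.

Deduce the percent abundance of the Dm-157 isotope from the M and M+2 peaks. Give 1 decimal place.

20.1%

Let p = fractional abundance of Dm-157. I(M+2)/I(M) = [C(1,1)·p^0·(1−p)] / p^1 = 1·(1−p)/p = 100.0/25.1 = 3.9841
(1−p)/p = 3.9841/1 = 3.9841  ⇒  p = 1/(1 + 3.9841) = 0.2006
Dm-157: 20.1%, Dm-159: 79.9%.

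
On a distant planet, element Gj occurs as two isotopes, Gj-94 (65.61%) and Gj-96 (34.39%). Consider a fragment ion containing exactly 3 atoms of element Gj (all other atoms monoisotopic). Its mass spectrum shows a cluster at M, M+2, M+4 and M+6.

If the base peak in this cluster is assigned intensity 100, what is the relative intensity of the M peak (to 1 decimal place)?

Term probabilities: M 0.2824, M+2 0.4441, M+4 0.2328, M+6 0.0407. Base peak = M+2.
P(M+2) = C(3,1) × 0.6561^2 × 0.3439^1 = 3 × 0.43046721 × 0.3439 = 0.444113 (base)
P(M) = C(3,0) × 0.6561^3 × 0.3439^0 = 1 × 0.28242954 × 1.0000 = 0.282430
Relative intensity = 0.282430 / 0.444113 × 100 = 63.6

63.6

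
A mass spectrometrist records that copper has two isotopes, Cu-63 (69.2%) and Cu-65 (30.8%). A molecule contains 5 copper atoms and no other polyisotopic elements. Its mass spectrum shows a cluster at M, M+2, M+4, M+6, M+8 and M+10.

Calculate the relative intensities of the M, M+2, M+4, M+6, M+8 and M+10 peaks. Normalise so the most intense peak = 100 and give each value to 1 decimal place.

44.9 : 100.0 : 89.0 : 39.6 : 8.8 : 0.8

The 5 Cu atoms are independent, so intensities follow the terms of (0.692 + 0.308)^5.
P(M) = 0.692^5 = 0.158683
P(M+2) = 5 × 0.692^4 × 0.308^1 = 0.353139
P(M+4) = 10 × 0.692^3 × 0.308^2 = 0.314355
P(M+6) = 10 × 0.692^2 × 0.308^3 = 0.139915
P(M+8) = 5 × 0.692^1 × 0.308^4 = 0.031137
P(M+10) = 0.308^5 = 0.002772
The M+2 peak is largest (0.353139); scaling to 100 gives 44.9 : 100.0 : 89.0 : 39.6 : 8.8 : 0.8.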